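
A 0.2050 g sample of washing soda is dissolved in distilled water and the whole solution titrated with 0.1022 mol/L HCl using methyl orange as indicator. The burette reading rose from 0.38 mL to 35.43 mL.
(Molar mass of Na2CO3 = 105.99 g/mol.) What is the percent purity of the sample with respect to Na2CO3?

92.60 %

Na2CO3 + 2 HCl → 2 NaCl + H2O + CO2
n(HCl) = 0.03505 L × 0.1022 mol/L = 3.582 × 10^-3 mol
From the 1:2 ratio, n(Na2CO3) = 1/2 × 3.582 × 10^-3 = 1.791 × 10^-3 mol
mass of Na2CO3 = 1.791 × 10^-3 × 105.99 g/mol = 0.1898 g
% Na2CO3 = 0.1898 / 0.2050 × 100 = 92.60 %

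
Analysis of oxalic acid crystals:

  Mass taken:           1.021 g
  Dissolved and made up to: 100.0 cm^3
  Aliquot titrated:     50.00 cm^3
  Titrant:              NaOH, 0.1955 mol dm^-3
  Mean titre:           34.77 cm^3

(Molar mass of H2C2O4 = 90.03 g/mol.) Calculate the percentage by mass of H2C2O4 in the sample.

59.94 %

H2C2O4 + 2 NaOH → Na2C2O4 + 2 H2O
n(NaOH) per titration = 0.03477 × 0.1955 = 6.798 × 10^-3 mol
From the 1:2 ratio, n(H2C2O4) in each aliquot = 1/2 × 6.798 × 10^-3 = 3.399 × 10^-3 mol
n(H2C2O4) in the whole flask = 3.399 × 10^-3 × 100.0/50.00 = 6.798 × 10^-3 mol
mass of H2C2O4 = 6.798 × 10^-3 × 90.03 = 0.6120 g
% H2C2O4 = 0.6120 / 1.021 × 100 = 59.94 %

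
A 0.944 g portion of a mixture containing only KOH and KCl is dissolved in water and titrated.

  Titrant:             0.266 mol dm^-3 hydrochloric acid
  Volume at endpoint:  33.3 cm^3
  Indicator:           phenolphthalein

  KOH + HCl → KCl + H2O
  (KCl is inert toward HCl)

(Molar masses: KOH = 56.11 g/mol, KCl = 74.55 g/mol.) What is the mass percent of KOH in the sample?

n(HCl) = 0.0333 × 0.266 = 8.86 × 10^-3 mol
Let x = n(KOH), y = n(KCl).
Titrant: 1x = 8.86 × 10^-3;  mass: 56.11x + 74.55y = 0.944
Solving, x = 8.86 × 10^-3 mol, y = 6.00 × 10^-3 mol
mass of KOH = 8.86 × 10^-3 × 56.11 = 0.497 g
% KOH = 0.497 / 0.944 × 100 = 52.6 %

52.6 %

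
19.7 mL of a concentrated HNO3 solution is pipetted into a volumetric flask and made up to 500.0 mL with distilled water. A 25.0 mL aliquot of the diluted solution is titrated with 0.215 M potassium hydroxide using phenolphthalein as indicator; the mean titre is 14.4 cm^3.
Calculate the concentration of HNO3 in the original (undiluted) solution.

3.14 M

HNO3 + KOH → KNO3 + H2O
n(KOH) = 0.0144 × 0.215 = 3.10 × 10^-3 mol
n(HNO3) in the aliquot = 3.10 × 10^-3 mol (1:1 ratio)
[HNO3]_dilute = 3.10 × 10^-3 / 0.0250 = 0.124 mol/L
Dilution factor = 500.0 / 19.7 = 25.38
[HNO3]_stock = 0.124 × 25.38 = 3.14 mol/L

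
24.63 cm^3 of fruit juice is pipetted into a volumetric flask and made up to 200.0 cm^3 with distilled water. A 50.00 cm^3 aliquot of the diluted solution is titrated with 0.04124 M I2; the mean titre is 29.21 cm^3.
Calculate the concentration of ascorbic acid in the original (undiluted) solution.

C6H8O6 + I2 → C6H6O6 + 2 HI
n(I2) = 0.02921 × 0.04124 = 1.205 × 10^-3 mol
n(C6H8O6) in the aliquot = 1.205 × 10^-3 mol (1:1 ratio)
[C6H8O6]_dilute = 1.205 × 10^-3 / 0.05000 = 0.02409 mol/L
Dilution factor = 200.0 / 24.63 = 8.120
[C6H8O6]_stock = 0.02409 × 8.120 = 0.1956 mol/L

0.1956 M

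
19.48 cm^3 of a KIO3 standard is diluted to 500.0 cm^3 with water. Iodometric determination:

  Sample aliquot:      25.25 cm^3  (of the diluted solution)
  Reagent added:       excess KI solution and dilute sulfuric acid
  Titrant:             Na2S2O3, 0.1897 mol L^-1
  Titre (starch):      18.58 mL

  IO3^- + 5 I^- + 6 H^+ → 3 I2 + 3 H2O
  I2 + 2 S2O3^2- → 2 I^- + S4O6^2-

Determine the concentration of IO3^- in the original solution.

n(S2O3^2-) = 0.01858 × 0.1897 = 3.525 × 10^-3 mol
n(I2) = n(S2O3^2-)/2 = 1.762 × 10^-3 mol
From the 1:3 ratio, n(IO3^-) in the aliquot = 1/3 × 1.762 × 10^-3 = 5.874 × 10^-4 mol
[IO3^-]_dilute = 5.874 × 10^-4 / 0.02525 = 0.02326 mol/L
[IO3^-]_original = 0.02326 × 500.0/19.48 = 0.5971 mol/L

0.5971 mol/L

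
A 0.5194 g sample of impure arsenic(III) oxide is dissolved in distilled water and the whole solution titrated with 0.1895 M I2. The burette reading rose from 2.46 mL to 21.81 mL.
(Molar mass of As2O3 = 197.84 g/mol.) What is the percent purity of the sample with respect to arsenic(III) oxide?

69.83 %

As2O3 + 2 I2 + 2 H2O → As2O5 + 4 HI
n(I2) = 0.01935 L × 0.1895 mol/L = 3.667 × 10^-3 mol
From the 1:2 ratio, n(As2O3) = 1/2 × 3.667 × 10^-3 = 1.833 × 10^-3 mol
mass of As2O3 = 1.833 × 10^-3 × 197.84 g/mol = 0.3627 g
% As2O3 = 0.3627 / 0.5194 × 100 = 69.83 %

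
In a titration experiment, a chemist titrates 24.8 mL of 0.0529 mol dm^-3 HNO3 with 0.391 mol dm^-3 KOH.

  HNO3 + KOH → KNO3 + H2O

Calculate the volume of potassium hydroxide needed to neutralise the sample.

n(HNO3) = 0.0248 L × 0.0529 mol/L = 1.31 × 10^-3 mol
n(KOH) = 1.31 × 10^-3 mol (1:1 stoichiometry)
V(KOH) = 1.31 × 10^-3 mol / 0.391 mol/L = 0.00336 L = 3.36 mL

3.36 mL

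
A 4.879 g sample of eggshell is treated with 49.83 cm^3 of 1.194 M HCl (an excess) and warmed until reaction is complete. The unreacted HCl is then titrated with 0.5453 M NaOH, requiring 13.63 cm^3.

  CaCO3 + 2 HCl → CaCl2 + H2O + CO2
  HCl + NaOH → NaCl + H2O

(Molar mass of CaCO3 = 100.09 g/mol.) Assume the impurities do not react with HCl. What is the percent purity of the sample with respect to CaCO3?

53.40 %

n(HCl) added = 0.04983 × 1.194 = 0.05950 mol
n(NaOH) used in back-titration = 0.01363 × 0.5453 = 7.432 × 10^-3 mol
n(HCl) left over = 7.432 × 10^-3 mol (1:1 ratio)
n(HCl) consumed by analyte = 0.05950 − 7.432 × 10^-3 = 0.05206 mol
From the 1:2 ratio, n(CaCO3) = 1/2 × 0.05206 = 0.02603 mol
mass of CaCO3 = 0.02603 × 100.09 = 2.606 g
% CaCO3 = 2.606 / 4.879 × 100 = 53.40 %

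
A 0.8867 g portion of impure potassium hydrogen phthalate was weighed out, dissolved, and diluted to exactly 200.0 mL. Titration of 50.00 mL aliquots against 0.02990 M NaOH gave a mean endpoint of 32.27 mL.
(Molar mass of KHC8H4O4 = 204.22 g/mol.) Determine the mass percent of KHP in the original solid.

88.89 %

KHC8H4O4 + NaOH → KNaC8H4O4 + H2O
n(NaOH) per titration = 0.03227 × 0.02990 = 9.649 × 10^-4 mol
n(KHC8H4O4) in each aliquot = 9.649 × 10^-4 mol (1:1 ratio)
n(KHC8H4O4) in the whole flask = 9.649 × 10^-4 × 200.0/50.00 = 3.859 × 10^-3 mol
mass of KHC8H4O4 = 3.859 × 10^-3 × 204.22 = 0.7882 g
% KHC8H4O4 = 0.7882 / 0.8867 × 100 = 88.89 %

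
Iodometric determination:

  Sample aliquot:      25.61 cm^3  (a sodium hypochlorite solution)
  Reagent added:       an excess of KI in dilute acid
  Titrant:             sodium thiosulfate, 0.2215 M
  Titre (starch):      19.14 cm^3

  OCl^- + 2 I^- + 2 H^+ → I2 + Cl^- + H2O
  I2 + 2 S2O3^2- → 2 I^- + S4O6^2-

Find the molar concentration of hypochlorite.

0.08277 M

n(S2O3^2-) = 0.01914 × 0.2215 = 4.240 × 10^-3 mol
n(I2) = n(S2O3^2-)/2 = 2.120 × 10^-3 mol
n(OCl^-) in the aliquot = 2.120 × 10^-3 mol (1:1 ratio)
[OCl^-] = 2.120 × 10^-3 / 0.02561 = 0.08277 mol/L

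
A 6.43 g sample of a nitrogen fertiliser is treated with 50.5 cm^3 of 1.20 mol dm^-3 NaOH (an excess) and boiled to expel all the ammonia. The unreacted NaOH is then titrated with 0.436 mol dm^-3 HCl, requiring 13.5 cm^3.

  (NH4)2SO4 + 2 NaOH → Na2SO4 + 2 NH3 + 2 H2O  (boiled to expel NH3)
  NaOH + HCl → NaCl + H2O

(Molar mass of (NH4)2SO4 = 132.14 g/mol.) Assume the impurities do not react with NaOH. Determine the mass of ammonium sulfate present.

n(NaOH) added = 0.0505 × 1.20 = 0.0606 mol
n(HCl) used in back-titration = 0.0135 × 0.436 = 5.89 × 10^-3 mol
n(NaOH) left over = 5.89 × 10^-3 mol (1:1 ratio)
n(NaOH) consumed by analyte = 0.0606 − 5.89 × 10^-3 = 0.0547 mol
From the 1:2 ratio, n((NH4)2SO4) = 1/2 × 0.0547 = 0.0274 mol
mass of (NH4)2SO4 = 0.0274 × 132.14 = 3.61 g

3.61 g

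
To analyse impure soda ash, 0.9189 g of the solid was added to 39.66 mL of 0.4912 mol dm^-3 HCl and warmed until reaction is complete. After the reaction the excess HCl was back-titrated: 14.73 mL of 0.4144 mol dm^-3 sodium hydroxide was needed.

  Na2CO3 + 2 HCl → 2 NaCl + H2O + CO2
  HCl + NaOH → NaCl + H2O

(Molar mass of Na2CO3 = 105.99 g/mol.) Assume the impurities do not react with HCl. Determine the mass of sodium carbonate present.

0.7089 g

n(HCl) added = 0.03966 × 0.4912 = 0.01948 mol
n(NaOH) used in back-titration = 0.01473 × 0.4144 = 6.104 × 10^-3 mol
n(HCl) left over = 6.104 × 10^-3 mol (1:1 ratio)
n(HCl) consumed by analyte = 0.01948 − 6.104 × 10^-3 = 0.01338 mol
From the 1:2 ratio, n(Na2CO3) = 1/2 × 0.01338 = 6.688 × 10^-3 mol
mass of Na2CO3 = 6.688 × 10^-3 × 105.99 = 0.7089 g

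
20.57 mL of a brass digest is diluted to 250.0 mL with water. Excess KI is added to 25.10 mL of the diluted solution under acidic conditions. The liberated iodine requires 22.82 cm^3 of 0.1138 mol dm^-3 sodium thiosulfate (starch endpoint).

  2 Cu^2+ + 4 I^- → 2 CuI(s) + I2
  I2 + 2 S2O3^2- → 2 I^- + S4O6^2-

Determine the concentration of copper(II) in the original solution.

1.257 mol/L

n(S2O3^2-) = 0.02282 × 0.1138 = 2.597 × 10^-3 mol
n(I2) = n(S2O3^2-)/2 = 1.298 × 10^-3 mol
From the 2:1 ratio, n(Cu2+) in the aliquot = 2/1 × 1.298 × 10^-3 = 2.597 × 10^-3 mol
[Cu2+]_dilute = 2.597 × 10^-3 / 0.02510 = 0.1035 mol/L
[Cu2+]_original = 0.1035 × 250.0/20.57 = 1.257 mol/L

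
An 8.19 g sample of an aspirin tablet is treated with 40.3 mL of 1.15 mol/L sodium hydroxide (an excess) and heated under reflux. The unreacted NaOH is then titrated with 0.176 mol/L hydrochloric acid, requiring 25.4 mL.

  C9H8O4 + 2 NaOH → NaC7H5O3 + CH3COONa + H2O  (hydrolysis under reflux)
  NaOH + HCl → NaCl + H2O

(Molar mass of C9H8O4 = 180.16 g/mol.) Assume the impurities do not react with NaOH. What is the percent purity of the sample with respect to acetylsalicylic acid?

n(NaOH) added = 0.0403 × 1.15 = 0.0463 mol
n(HCl) used in back-titration = 0.0254 × 0.176 = 4.47 × 10^-3 mol
n(NaOH) left over = 4.47 × 10^-3 mol (1:1 ratio)
n(NaOH) consumed by analyte = 0.0463 − 4.47 × 10^-3 = 0.0419 mol
From the 1:2 ratio, n(C9H8O4) = 1/2 × 0.0419 = 0.0209 mol
mass of C9H8O4 = 0.0209 × 180.16 = 3.77 g
% C9H8O4 = 3.77 / 8.19 × 100 = 46.1 %

46.1 %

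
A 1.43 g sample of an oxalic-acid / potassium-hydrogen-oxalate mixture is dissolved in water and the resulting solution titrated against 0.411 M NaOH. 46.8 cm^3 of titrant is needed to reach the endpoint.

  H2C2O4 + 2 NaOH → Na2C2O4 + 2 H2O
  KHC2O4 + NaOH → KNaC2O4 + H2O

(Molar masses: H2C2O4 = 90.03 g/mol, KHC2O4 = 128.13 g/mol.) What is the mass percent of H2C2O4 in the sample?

n(NaOH) = 0.0468 × 0.411 = 0.0192 mol
Let x = n(H2C2O4), y = n(KHC2O4).
Titrant: 2x + 1y = 0.0192;  mass: 90.03x + 128.13y = 1.43
Solving, x = 6.22 × 10^-3 mol, y = 6.79 × 10^-3 mol
mass of H2C2O4 = 6.22 × 10^-3 × 90.03 = 0.560 g
% H2C2O4 = 0.560 / 1.43 × 100 = 39.2 %

39.2 %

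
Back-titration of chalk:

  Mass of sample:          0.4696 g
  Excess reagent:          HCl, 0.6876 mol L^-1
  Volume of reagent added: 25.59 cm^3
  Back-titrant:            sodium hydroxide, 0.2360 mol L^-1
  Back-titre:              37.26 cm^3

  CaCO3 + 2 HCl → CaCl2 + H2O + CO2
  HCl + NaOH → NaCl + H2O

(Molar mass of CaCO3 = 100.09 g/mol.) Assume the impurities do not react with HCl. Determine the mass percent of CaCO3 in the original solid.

n(HCl) added = 0.02559 × 0.6876 = 0.01760 mol
n(NaOH) used in back-titration = 0.03726 × 0.2360 = 8.793 × 10^-3 mol
n(HCl) left over = 8.793 × 10^-3 mol (1:1 ratio)
n(HCl) consumed by analyte = 0.01760 − 8.793 × 10^-3 = 8.802 × 10^-3 mol
From the 1:2 ratio, n(CaCO3) = 1/2 × 8.802 × 10^-3 = 4.401 × 10^-3 mol
mass of CaCO3 = 4.401 × 10^-3 × 100.09 = 0.4405 g
% CaCO3 = 0.4405 / 0.4696 × 100 = 93.81 %

93.81 %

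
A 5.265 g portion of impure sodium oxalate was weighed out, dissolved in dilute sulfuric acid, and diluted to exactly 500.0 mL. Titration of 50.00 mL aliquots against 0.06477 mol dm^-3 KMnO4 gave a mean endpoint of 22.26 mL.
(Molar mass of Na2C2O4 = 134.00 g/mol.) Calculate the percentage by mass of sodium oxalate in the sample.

2 MnO4^- + 5 C2O4^2- + 16 H^+ → 2 Mn^2+ + 10 CO2 + 8 H2O
n(KMnO4) per titration = 0.02226 × 0.06477 = 1.442 × 10^-3 mol
From the 5:2 ratio, n(Na2C2O4) in each aliquot = 5/2 × 1.442 × 10^-3 = 3.604 × 10^-3 mol
n(Na2C2O4) in the whole flask = 3.604 × 10^-3 × 500.0/50.00 = 0.03604 mol
mass of Na2C2O4 = 0.03604 × 134.00 = 4.830 g
% Na2C2O4 = 4.830 / 5.265 × 100 = 91.74 %

91.74 %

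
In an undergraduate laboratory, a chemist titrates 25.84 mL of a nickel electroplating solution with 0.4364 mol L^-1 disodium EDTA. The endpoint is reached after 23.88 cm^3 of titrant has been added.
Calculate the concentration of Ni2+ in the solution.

0.4033 mol/L

Ni^2+ + EDTA^4- → [Ni(EDTA)]^2-
n(EDTA) = 0.02388 L × 0.4364 mol/L = 0.01042 mol
n(Ni2+) = 0.01042 mol (1:1 mole ratio)
[Ni2+] = 0.01042 mol / 0.02584 L = 0.4033 mol/L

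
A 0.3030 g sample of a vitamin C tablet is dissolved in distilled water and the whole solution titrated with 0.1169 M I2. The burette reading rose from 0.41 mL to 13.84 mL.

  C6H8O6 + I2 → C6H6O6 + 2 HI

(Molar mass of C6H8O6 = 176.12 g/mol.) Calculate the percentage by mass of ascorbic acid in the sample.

91.25 %

n(I2) = 0.01343 L × 0.1169 mol/L = 1.570 × 10^-3 mol
n(C6H8O6) = 1.570 × 10^-3 mol (1:1 ratio)
mass of C6H8O6 = 1.570 × 10^-3 × 176.12 g/mol = 0.2765 g
% C6H8O6 = 0.2765 / 0.3030 × 100 = 91.25 %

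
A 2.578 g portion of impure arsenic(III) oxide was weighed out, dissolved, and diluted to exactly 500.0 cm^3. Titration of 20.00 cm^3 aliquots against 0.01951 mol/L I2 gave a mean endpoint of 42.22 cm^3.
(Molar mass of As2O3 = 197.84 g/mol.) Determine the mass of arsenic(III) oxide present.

As2O3 + 2 I2 + 2 H2O → As2O5 + 4 HI
n(I2) per titration = 0.04222 × 0.01951 = 8.237 × 10^-4 mol
From the 1:2 ratio, n(As2O3) in each aliquot = 1/2 × 8.237 × 10^-4 = 4.119 × 10^-4 mol
n(As2O3) in the whole flask = 4.119 × 10^-4 × 500.0/20.00 = 0.01030 mol
mass of As2O3 = 0.01030 × 197.84 = 2.037 g

2.037 g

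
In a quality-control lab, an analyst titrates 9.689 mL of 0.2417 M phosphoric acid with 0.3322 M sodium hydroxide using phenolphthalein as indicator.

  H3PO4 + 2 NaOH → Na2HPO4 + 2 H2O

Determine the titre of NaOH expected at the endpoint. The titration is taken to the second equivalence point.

14.10 mL

n(H3PO4) = 0.009689 L × 0.2417 mol/L = 2.342 × 10^-3 mol
From the 2:1 stoichiometry, n(NaOH) = 2/1 × 2.342 × 10^-3 = 4.684 × 10^-3 mol
V(NaOH) = 4.684 × 10^-3 mol / 0.3322 mol/L = 0.01410 L = 14.10 mL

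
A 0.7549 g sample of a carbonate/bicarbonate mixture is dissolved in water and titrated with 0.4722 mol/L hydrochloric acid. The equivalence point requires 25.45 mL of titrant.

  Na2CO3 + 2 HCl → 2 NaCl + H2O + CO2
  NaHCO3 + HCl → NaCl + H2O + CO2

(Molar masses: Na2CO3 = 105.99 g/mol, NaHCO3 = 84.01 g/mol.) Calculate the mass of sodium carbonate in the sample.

n(HCl) = 0.02545 × 0.4722 = 0.01202 mol
Let x = n(Na2CO3), y = n(NaHCO3).
Titrant: 2x + 1y = 0.01202;  mass: 105.99x + 84.01y = 0.7549
Solving, x = 4.106 × 10^-3 mol, y = 3.806 × 10^-3 mol
mass of Na2CO3 = 4.106 × 10^-3 × 105.99 = 0.4352 g

0.4352 g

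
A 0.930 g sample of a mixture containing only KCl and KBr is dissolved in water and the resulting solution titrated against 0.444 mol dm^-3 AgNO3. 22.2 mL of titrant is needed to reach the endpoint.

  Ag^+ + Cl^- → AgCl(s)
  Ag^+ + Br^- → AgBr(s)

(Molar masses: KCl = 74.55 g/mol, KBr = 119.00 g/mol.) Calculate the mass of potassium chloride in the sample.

n(AgNO3) = 0.0222 × 0.444 = 9.86 × 10^-3 mol
Let x = n(KCl), y = n(KBr).
Titrant: 1x + 1y = 9.86 × 10^-3;  mass: 74.55x + 119.00y = 0.930
Solving, x = 5.47 × 10^-3 mol, y = 4.39 × 10^-3 mol
mass of KCl = 5.47 × 10^-3 × 74.55 = 0.407 g

0.407 g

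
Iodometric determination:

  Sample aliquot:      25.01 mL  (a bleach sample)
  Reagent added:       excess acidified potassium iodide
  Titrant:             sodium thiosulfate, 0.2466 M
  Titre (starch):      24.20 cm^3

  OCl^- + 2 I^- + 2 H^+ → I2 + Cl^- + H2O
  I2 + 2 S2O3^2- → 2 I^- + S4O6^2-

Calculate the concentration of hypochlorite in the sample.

n(S2O3^2-) = 0.02420 × 0.2466 = 5.968 × 10^-3 mol
n(I2) = n(S2O3^2-)/2 = 2.984 × 10^-3 mol
n(OCl^-) in the aliquot = 2.984 × 10^-3 mol (1:1 ratio)
[OCl^-] = 2.984 × 10^-3 / 0.02501 = 0.1193 mol/L

0.1193 M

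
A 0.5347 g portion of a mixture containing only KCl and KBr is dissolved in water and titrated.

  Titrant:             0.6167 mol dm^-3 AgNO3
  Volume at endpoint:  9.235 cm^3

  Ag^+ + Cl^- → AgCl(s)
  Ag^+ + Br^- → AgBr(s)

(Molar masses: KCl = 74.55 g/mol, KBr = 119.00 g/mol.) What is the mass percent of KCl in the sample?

n(AgNO3) = 0.009235 × 0.6167 = 5.695 × 10^-3 mol
Let x = n(KCl), y = n(KBr).
Titrant: 1x + 1y = 5.695 × 10^-3;  mass: 74.55x + 119.00y = 0.5347
Solving, x = 3.218 × 10^-3 mol, y = 2.477 × 10^-3 mol
mass of KCl = 3.218 × 10^-3 × 74.55 = 0.2399 g
% KCl = 0.2399 / 0.5347 × 100 = 44.86 %

44.86 %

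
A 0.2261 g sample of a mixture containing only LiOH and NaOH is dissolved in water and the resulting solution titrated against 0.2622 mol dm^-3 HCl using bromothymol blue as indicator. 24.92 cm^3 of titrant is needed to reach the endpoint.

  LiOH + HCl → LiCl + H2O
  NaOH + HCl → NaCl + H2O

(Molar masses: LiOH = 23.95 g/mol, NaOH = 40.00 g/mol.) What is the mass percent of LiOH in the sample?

n(HCl) = 0.02492 × 0.2622 = 6.534 × 10^-3 mol
Let x = n(LiOH), y = n(NaOH).
Titrant: 1x + 1y = 6.534 × 10^-3;  mass: 23.95x + 40.00y = 0.2261
Solving, x = 2.197 × 10^-3 mol, y = 4.337 × 10^-3 mol
mass of LiOH = 2.197 × 10^-3 × 23.95 = 0.05262 g
% LiOH = 0.05262 / 0.2261 × 100 = 23.27 %

23.27 %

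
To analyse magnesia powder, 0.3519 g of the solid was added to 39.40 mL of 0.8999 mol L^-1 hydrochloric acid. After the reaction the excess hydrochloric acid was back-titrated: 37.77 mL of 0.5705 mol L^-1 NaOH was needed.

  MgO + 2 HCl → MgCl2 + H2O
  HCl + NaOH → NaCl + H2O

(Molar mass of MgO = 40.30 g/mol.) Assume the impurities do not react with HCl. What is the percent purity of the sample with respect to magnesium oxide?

79.64 %

n(HCl) added = 0.03940 × 0.8999 = 0.03546 mol
n(NaOH) used in back-titration = 0.03777 × 0.5705 = 0.02155 mol
n(HCl) left over = 0.02155 mol (1:1 ratio)
n(HCl) consumed by analyte = 0.03546 − 0.02155 = 0.01391 mol
From the 1:2 ratio, n(MgO) = 1/2 × 0.01391 = 6.954 × 10^-3 mol
mass of MgO = 6.954 × 10^-3 × 40.30 = 0.2803 g
% MgO = 0.2803 / 0.3519 × 100 = 79.64 %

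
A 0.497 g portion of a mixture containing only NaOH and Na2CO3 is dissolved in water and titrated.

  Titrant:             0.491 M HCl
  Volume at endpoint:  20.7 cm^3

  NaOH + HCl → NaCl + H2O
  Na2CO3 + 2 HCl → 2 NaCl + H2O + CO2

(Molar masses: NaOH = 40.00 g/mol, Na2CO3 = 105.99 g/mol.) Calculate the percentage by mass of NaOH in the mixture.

n(HCl) = 0.0207 × 0.491 = 0.0102 mol
Let x = n(NaOH), y = n(Na2CO3).
Titrant: 1x + 2y = 0.0102;  mass: 40.00x + 105.99y = 0.497
Solving, x = 3.20 × 10^-3 mol, y = 3.48 × 10^-3 mol
mass of NaOH = 3.20 × 10^-3 × 40.00 = 0.128 g
% NaOH = 0.128 / 0.497 × 100 = 25.8 %

25.8 %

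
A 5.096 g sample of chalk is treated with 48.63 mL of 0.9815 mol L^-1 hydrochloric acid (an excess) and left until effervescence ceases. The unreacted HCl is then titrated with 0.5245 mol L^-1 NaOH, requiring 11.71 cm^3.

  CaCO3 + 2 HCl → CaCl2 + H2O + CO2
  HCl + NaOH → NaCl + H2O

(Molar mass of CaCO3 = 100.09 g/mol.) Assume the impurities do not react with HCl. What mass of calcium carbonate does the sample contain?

2.081 g

n(HCl) added = 0.04863 × 0.9815 = 0.04773 mol
n(NaOH) used in back-titration = 0.01171 × 0.5245 = 6.142 × 10^-3 mol
n(HCl) left over = 6.142 × 10^-3 mol (1:1 ratio)
n(HCl) consumed by analyte = 0.04773 − 6.142 × 10^-3 = 0.04159 mol
From the 1:2 ratio, n(CaCO3) = 1/2 × 0.04159 = 0.02079 mol
mass of CaCO3 = 0.02079 × 100.09 = 2.081 g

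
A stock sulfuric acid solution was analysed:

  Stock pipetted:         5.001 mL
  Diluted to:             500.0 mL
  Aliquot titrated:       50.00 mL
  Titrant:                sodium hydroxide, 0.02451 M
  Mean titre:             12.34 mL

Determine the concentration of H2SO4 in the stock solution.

0.3024 M

H2SO4 + 2 NaOH → Na2SO4 + 2 H2O
n(NaOH) = 0.01234 × 0.02451 = 3.025 × 10^-4 mol
From the 1:2 ratio, n(H2SO4) in the aliquot = 1/2 × 3.025 × 10^-4 = 1.512 × 10^-4 mol
[H2SO4]_dilute = 1.512 × 10^-4 / 0.05000 = 0.003025 mol/L
Dilution factor = 500.0 / 5.001 = 99.98
[H2SO4]_stock = 0.003025 × 99.98 = 0.3024 mol/L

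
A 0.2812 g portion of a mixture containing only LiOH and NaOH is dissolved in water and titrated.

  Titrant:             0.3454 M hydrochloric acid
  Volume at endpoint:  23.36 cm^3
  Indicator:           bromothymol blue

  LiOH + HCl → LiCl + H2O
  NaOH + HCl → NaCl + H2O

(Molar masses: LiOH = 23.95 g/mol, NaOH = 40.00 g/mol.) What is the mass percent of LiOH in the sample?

n(HCl) = 0.02336 × 0.3454 = 8.069 × 10^-3 mol
Let x = n(LiOH), y = n(NaOH).
Titrant: 1x + 1y = 8.069 × 10^-3;  mass: 23.95x + 40.00y = 0.2812
Solving, x = 2.588 × 10^-3 mol, y = 5.480 × 10^-3 mol
mass of LiOH = 2.588 × 10^-3 × 23.95 = 0.06199 g
% LiOH = 0.06199 / 0.2812 × 100 = 22.04 %

22.04 %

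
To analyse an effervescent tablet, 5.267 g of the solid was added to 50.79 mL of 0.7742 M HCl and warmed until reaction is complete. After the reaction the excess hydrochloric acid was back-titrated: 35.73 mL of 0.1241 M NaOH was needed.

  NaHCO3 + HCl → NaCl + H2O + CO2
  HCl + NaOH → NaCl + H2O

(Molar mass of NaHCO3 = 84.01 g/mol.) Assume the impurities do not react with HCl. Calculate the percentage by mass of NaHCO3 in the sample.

n(HCl) added = 0.05079 × 0.7742 = 0.03932 mol
n(NaOH) used in back-titration = 0.03573 × 0.1241 = 4.434 × 10^-3 mol
n(HCl) left over = 4.434 × 10^-3 mol (1:1 ratio)
n(HCl) consumed by analyte = 0.03932 − 4.434 × 10^-3 = 0.03489 mol
n(NaHCO3) = 0.03489 mol (1:1 ratio)
mass of NaHCO3 = 0.03489 × 84.01 = 2.931 g
% NaHCO3 = 2.931 / 5.267 × 100 = 55.65 %

55.65 %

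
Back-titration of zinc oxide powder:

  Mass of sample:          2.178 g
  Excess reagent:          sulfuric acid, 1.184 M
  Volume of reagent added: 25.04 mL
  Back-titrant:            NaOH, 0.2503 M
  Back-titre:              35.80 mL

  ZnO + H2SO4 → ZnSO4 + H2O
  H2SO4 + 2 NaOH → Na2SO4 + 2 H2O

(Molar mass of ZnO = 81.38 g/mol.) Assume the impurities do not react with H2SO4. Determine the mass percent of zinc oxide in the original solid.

94.04 %

n(H2SO4) added = 0.02504 × 1.184 = 0.02965 mol
n(NaOH) used in back-titration = 0.03580 × 0.2503 = 8.961 × 10^-3 mol
From the 1:2 ratio, n(H2SO4) left over = 1/2 × 8.961 × 10^-3 = 4.480 × 10^-3 mol
n(H2SO4) consumed by analyte = 0.02965 − 4.480 × 10^-3 = 0.02517 mol
n(ZnO) = 0.02517 mol (1:1 ratio)
mass of ZnO = 0.02517 × 81.38 = 2.048 g
% ZnO = 2.048 / 2.178 × 100 = 94.04 %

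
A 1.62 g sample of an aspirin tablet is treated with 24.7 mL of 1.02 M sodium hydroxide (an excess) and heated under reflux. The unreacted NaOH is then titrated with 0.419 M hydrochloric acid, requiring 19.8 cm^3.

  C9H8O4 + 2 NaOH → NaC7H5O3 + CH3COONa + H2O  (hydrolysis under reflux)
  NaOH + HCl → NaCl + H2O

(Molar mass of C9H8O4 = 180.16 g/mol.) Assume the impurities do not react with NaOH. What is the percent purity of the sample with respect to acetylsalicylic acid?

n(NaOH) added = 0.0247 × 1.02 = 0.0252 mol
n(HCl) used in back-titration = 0.0198 × 0.419 = 8.30 × 10^-3 mol
n(NaOH) left over = 8.30 × 10^-3 mol (1:1 ratio)
n(NaOH) consumed by analyte = 0.0252 − 8.30 × 10^-3 = 0.0169 mol
From the 1:2 ratio, n(C9H8O4) = 1/2 × 0.0169 = 8.45 × 10^-3 mol
mass of C9H8O4 = 8.45 × 10^-3 × 180.16 = 1.52 g
% C9H8O4 = 1.52 / 1.62 × 100 = 94.0 %

94.0 %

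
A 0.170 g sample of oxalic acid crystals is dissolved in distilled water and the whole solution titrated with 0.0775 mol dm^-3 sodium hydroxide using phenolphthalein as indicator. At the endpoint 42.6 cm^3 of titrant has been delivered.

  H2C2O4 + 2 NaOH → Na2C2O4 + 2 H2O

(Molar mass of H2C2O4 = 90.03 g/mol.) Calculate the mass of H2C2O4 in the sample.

0.149 g

n(NaOH) = 0.0426 L × 0.0775 mol/L = 3.30 × 10^-3 mol
From the 1:2 ratio, n(H2C2O4) = 1/2 × 3.30 × 10^-3 = 1.65 × 10^-3 mol
mass of H2C2O4 = 1.65 × 10^-3 × 90.03 g/mol = 0.149 g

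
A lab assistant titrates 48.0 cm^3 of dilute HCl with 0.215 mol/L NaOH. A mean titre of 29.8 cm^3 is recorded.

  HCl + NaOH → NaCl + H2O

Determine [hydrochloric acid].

n(NaOH) = 0.0298 L × 0.215 mol/L = 6.41 × 10^-3 mol
n(HCl) = 6.41 × 10^-3 mol (1:1 mole ratio)
[HCl] = 6.41 × 10^-3 mol / 0.0480 L = 0.133 mol/L

0.133 mol/L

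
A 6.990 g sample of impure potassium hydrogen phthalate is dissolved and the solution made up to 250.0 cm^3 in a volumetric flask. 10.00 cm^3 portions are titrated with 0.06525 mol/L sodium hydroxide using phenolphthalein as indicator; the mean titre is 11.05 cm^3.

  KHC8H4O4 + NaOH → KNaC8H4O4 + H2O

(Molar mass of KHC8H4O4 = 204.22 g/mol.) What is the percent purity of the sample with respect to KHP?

n(NaOH) per titration = 0.01105 × 0.06525 = 7.210 × 10^-4 mol
n(KHC8H4O4) in each aliquot = 7.210 × 10^-4 mol (1:1 ratio)
n(KHC8H4O4) in the whole flask = 7.210 × 10^-4 × 250.0/10.00 = 0.01803 mol
mass of KHC8H4O4 = 0.01803 × 204.22 = 3.681 g
% KHC8H4O4 = 3.681 / 6.990 × 100 = 52.66 %

52.66 %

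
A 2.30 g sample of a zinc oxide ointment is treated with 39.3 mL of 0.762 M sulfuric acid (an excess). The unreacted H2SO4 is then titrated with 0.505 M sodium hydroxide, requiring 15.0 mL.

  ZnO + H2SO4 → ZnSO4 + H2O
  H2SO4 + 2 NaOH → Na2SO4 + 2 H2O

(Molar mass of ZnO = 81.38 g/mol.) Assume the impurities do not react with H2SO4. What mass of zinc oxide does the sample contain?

n(H2SO4) added = 0.0393 × 0.762 = 0.0299 mol
n(NaOH) used in back-titration = 0.0150 × 0.505 = 7.58 × 10^-3 mol
From the 1:2 ratio, n(H2SO4) left over = 1/2 × 7.58 × 10^-3 = 3.79 × 10^-3 mol
n(H2SO4) consumed by analyte = 0.0299 − 3.79 × 10^-3 = 0.0262 mol
n(ZnO) = 0.0262 mol (1:1 ratio)
mass of ZnO = 0.0262 × 81.38 = 2.13 g

2.13 g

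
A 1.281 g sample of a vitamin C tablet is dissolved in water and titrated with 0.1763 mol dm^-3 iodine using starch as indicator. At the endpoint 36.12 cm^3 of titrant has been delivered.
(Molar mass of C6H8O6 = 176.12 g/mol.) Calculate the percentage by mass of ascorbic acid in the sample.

87.55 %

C6H8O6 + I2 → C6H6O6 + 2 HI
n(I2) = 0.03612 L × 0.1763 mol/L = 6.368 × 10^-3 mol
n(C6H8O6) = 6.368 × 10^-3 mol (1:1 ratio)
mass of C6H8O6 = 6.368 × 10^-3 × 176.12 g/mol = 1.122 g
% C6H8O6 = 1.122 / 1.281 × 100 = 87.55 %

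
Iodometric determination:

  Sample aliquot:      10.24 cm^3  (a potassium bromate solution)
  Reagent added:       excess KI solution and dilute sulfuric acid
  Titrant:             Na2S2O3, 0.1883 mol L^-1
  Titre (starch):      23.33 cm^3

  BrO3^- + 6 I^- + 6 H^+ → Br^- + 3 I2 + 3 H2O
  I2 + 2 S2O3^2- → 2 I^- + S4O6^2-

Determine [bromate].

n(S2O3^2-) = 0.02333 × 0.1883 = 4.393 × 10^-3 mol
n(I2) = n(S2O3^2-)/2 = 2.197 × 10^-3 mol
From the 1:3 ratio, n(BrO3^-) in the aliquot = 1/3 × 2.197 × 10^-3 = 7.322 × 10^-4 mol
[BrO3^-] = 7.322 × 10^-4 / 0.01024 = 0.07150 mol/L

0.07150 mol/L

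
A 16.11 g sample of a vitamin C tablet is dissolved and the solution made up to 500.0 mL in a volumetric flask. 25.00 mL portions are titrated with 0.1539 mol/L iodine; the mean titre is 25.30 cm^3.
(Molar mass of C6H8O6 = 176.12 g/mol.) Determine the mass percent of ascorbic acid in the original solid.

85.13 %

C6H8O6 + I2 → C6H6O6 + 2 HI
n(I2) per titration = 0.02530 × 0.1539 = 3.894 × 10^-3 mol
n(C6H8O6) in each aliquot = 3.894 × 10^-3 mol (1:1 ratio)
n(C6H8O6) in the whole flask = 3.894 × 10^-3 × 500.0/25.00 = 0.07787 mol
mass of C6H8O6 = 0.07787 × 176.12 = 13.72 g
% C6H8O6 = 13.72 / 16.11 × 100 = 85.13 %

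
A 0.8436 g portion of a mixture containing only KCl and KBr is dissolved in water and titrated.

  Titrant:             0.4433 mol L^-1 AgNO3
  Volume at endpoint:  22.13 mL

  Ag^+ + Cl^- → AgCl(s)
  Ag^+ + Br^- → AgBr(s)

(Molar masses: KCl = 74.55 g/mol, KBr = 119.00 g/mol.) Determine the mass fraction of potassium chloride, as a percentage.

n(AgNO3) = 0.02213 × 0.4433 = 9.810 × 10^-3 mol
Let x = n(KCl), y = n(KBr).
Titrant: 1x + 1y = 9.810 × 10^-3;  mass: 74.55x + 119.00y = 0.8436
Solving, x = 7.285 × 10^-3 mol, y = 2.525 × 10^-3 mol
mass of KCl = 7.285 × 10^-3 × 74.55 = 0.5431 g
% KCl = 0.5431 / 0.8436 × 100 = 64.38 %

64.38 %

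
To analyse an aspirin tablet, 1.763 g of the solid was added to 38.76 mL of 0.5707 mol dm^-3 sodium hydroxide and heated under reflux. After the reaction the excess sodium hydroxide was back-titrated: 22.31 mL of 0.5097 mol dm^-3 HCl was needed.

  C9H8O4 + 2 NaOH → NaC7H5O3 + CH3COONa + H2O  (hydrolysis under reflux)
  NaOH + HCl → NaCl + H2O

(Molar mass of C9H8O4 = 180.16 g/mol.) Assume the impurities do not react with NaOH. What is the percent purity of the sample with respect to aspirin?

n(NaOH) added = 0.03876 × 0.5707 = 0.02212 mol
n(HCl) used in back-titration = 0.02231 × 0.5097 = 0.01137 mol
n(NaOH) left over = 0.01137 mol (1:1 ratio)
n(NaOH) consumed by analyte = 0.02212 − 0.01137 = 0.01075 mol
From the 1:2 ratio, n(C9H8O4) = 1/2 × 0.01075 = 5.374 × 10^-3 mol
mass of C9H8O4 = 5.374 × 10^-3 × 180.16 = 0.9683 g
% C9H8O4 = 0.9683 / 1.763 × 100 = 54.92 %

54.92 %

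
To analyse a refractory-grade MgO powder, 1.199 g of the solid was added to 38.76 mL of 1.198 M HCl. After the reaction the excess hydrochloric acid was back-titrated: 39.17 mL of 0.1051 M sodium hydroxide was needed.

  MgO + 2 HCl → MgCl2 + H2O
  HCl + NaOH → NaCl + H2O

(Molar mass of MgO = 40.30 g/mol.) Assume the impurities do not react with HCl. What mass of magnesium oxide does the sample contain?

n(HCl) added = 0.03876 × 1.198 = 0.04643 mol
n(NaOH) used in back-titration = 0.03917 × 0.1051 = 4.117 × 10^-3 mol
n(HCl) left over = 4.117 × 10^-3 mol (1:1 ratio)
n(HCl) consumed by analyte = 0.04643 − 4.117 × 10^-3 = 0.04232 mol
From the 1:2 ratio, n(MgO) = 1/2 × 0.04232 = 0.02116 mol
mass of MgO = 0.02116 × 40.30 = 0.8527 g

0.8527 g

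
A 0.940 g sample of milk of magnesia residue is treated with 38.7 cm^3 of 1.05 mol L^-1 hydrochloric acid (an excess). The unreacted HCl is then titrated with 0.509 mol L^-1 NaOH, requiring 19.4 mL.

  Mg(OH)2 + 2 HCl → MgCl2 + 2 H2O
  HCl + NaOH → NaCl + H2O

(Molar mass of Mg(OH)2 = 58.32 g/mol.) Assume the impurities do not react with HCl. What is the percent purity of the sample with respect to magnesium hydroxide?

95.4 %

n(HCl) added = 0.0387 × 1.05 = 0.0406 mol
n(NaOH) used in back-titration = 0.0194 × 0.509 = 9.87 × 10^-3 mol
n(HCl) left over = 9.87 × 10^-3 mol (1:1 ratio)
n(HCl) consumed by analyte = 0.0406 − 9.87 × 10^-3 = 0.0308 mol
From the 1:2 ratio, n(Mg(OH)2) = 1/2 × 0.0308 = 0.0154 mol
mass of Mg(OH)2 = 0.0154 × 58.32 = 0.897 g
% Mg(OH)2 = 0.897 / 0.940 × 100 = 95.4 %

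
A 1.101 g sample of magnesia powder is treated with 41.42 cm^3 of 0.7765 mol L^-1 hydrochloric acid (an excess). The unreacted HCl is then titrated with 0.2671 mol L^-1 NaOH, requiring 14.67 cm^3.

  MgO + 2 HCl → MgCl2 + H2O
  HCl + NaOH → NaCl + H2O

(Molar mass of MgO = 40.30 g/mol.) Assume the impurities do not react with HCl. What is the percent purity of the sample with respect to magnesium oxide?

51.69 %

n(HCl) added = 0.04142 × 0.7765 = 0.03216 mol
n(NaOH) used in back-titration = 0.01467 × 0.2671 = 3.918 × 10^-3 mol
n(HCl) left over = 3.918 × 10^-3 mol (1:1 ratio)
n(HCl) consumed by analyte = 0.03216 − 3.918 × 10^-3 = 0.02824 mol
From the 1:2 ratio, n(MgO) = 1/2 × 0.02824 = 0.01412 mol
mass of MgO = 0.01412 × 40.30 = 0.5691 g
% MgO = 0.5691 / 1.101 × 100 = 51.69 %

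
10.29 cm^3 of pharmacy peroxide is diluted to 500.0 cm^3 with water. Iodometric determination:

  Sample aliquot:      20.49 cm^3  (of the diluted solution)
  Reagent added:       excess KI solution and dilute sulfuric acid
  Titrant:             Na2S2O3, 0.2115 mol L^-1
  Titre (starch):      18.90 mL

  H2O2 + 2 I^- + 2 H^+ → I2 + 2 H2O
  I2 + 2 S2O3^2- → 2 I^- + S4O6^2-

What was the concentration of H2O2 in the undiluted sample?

4.740 mol/L

n(S2O3^2-) = 0.01890 × 0.2115 = 3.997 × 10^-3 mol
n(I2) = n(S2O3^2-)/2 = 1.999 × 10^-3 mol
n(H2O2) in the aliquot = 1.999 × 10^-3 mol (1:1 ratio)
[H2O2]_dilute = 1.999 × 10^-3 / 0.02049 = 0.09754 mol/L
[H2O2]_original = 0.09754 × 500.0/10.29 = 4.740 mol/L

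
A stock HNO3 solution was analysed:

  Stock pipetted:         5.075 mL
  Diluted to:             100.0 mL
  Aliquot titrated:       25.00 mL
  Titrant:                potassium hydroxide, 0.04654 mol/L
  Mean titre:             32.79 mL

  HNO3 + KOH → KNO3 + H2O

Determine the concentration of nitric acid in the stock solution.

1.203 mol/L

n(KOH) = 0.03279 × 0.04654 = 1.526 × 10^-3 mol
n(HNO3) in the aliquot = 1.526 × 10^-3 mol (1:1 ratio)
[HNO3]_dilute = 1.526 × 10^-3 / 0.02500 = 0.06104 mol/L
Dilution factor = 100.0 / 5.075 = 19.70
[HNO3]_stock = 0.06104 × 19.70 = 1.203 mol/L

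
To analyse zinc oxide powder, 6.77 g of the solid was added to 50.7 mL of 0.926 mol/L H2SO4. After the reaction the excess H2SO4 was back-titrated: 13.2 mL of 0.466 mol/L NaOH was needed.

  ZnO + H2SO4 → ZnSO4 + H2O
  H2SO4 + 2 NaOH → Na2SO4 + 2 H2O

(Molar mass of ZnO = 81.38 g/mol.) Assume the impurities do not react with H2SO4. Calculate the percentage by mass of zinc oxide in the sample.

52.7 %

n(H2SO4) added = 0.0507 × 0.926 = 0.0469 mol
n(NaOH) used in back-titration = 0.0132 × 0.466 = 6.15 × 10^-3 mol
From the 1:2 ratio, n(H2SO4) left over = 1/2 × 6.15 × 10^-3 = 3.08 × 10^-3 mol
n(H2SO4) consumed by analyte = 0.0469 − 3.08 × 10^-3 = 0.0439 mol
n(ZnO) = 0.0439 mol (1:1 ratio)
mass of ZnO = 0.0439 × 81.38 = 3.57 g
% ZnO = 3.57 / 6.77 × 100 = 52.7 %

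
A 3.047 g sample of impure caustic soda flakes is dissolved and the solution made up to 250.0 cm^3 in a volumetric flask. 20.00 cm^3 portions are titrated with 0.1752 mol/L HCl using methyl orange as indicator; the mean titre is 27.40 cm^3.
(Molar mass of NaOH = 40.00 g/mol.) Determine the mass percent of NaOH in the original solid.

NaOH + HCl → NaCl + H2O
n(HCl) per titration = 0.02740 × 0.1752 = 4.800 × 10^-3 mol
n(NaOH) in each aliquot = 4.800 × 10^-3 mol (1:1 ratio)
n(NaOH) in the whole flask = 4.800 × 10^-3 × 250.0/20.00 = 0.06001 mol
mass of NaOH = 0.06001 × 40.00 = 2.400 g
% NaOH = 2.400 / 3.047 × 100 = 78.77 %

78.77 %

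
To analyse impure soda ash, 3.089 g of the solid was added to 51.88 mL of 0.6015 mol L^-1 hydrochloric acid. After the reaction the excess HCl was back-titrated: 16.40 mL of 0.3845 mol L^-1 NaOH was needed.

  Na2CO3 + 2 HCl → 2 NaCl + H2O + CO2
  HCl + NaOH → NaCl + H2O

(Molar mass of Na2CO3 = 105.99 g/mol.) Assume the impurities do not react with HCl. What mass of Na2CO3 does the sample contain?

n(HCl) added = 0.05188 × 0.6015 = 0.03121 mol
n(NaOH) used in back-titration = 0.01640 × 0.3845 = 6.306 × 10^-3 mol
n(HCl) left over = 6.306 × 10^-3 mol (1:1 ratio)
n(HCl) consumed by analyte = 0.03121 − 6.306 × 10^-3 = 0.02490 mol
From the 1:2 ratio, n(Na2CO3) = 1/2 × 0.02490 = 0.01245 mol
mass of Na2CO3 = 0.01245 × 105.99 = 1.320 g

1.320 g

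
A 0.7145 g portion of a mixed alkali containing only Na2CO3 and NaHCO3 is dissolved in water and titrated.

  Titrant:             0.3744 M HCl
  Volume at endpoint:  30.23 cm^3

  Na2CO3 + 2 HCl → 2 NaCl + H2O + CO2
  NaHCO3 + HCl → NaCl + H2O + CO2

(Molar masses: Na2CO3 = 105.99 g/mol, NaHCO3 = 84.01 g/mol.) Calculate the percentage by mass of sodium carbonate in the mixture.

n(HCl) = 0.03023 × 0.3744 = 0.01132 mol
Let x = n(Na2CO3), y = n(NaHCO3).
Titrant: 2x + 1y = 0.01132;  mass: 105.99x + 84.01y = 0.7145
Solving, x = 3.810 × 10^-3 mol, y = 3.698 × 10^-3 mol
mass of Na2CO3 = 3.810 × 10^-3 × 105.99 = 0.4038 g
% Na2CO3 = 0.4038 / 0.7145 × 100 = 56.52 %

56.52 %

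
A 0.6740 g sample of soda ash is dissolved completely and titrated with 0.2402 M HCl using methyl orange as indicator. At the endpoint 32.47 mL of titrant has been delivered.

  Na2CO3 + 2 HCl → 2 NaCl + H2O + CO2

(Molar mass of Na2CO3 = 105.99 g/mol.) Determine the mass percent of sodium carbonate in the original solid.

n(HCl) = 0.03247 L × 0.2402 mol/L = 7.799 × 10^-3 mol
From the 1:2 ratio, n(Na2CO3) = 1/2 × 7.799 × 10^-3 = 3.900 × 10^-3 mol
mass of Na2CO3 = 3.900 × 10^-3 × 105.99 g/mol = 0.4133 g
% Na2CO3 = 0.4133 / 0.6740 × 100 = 61.32 %

61.32 %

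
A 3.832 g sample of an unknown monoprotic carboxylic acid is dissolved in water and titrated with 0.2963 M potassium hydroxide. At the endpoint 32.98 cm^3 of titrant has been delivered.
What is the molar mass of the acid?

392.1 g/mol

n(KOH) = 0.03298 L × 0.2963 mol/L = 9.772 × 10^-3 mol
n(HA) = 9.772 × 10^-3 mol (1:1 ratio)
M = m / n = 3.832 g / 9.772 × 10^-3 mol = 392.1 g/mol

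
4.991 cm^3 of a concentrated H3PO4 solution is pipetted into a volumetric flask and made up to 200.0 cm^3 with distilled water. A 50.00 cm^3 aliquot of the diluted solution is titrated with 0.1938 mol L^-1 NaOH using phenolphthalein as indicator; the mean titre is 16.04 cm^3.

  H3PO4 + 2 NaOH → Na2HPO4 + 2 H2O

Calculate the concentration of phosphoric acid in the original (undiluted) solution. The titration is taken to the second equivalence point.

1.246 mol/L

n(NaOH) = 0.01604 × 0.1938 = 3.109 × 10^-3 mol
From the 1:2 ratio, n(H3PO4) in the aliquot = 1/2 × 3.109 × 10^-3 = 1.554 × 10^-3 mol
[H3PO4]_dilute = 1.554 × 10^-3 / 0.05000 = 0.03109 mol/L
Dilution factor = 200.0 / 4.991 = 40.07
[H3PO4]_stock = 0.03109 × 40.07 = 1.246 mol/L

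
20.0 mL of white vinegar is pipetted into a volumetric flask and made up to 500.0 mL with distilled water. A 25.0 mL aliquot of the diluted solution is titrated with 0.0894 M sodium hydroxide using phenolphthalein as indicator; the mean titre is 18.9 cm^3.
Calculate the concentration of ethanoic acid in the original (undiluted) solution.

1.69 M

CH3COOH + NaOH → CH3COONa + H2O
n(NaOH) = 0.0189 × 0.0894 = 1.69 × 10^-3 mol
n(CH3COOH) in the aliquot = 1.69 × 10^-3 mol (1:1 ratio)
[CH3COOH]_dilute = 1.69 × 10^-3 / 0.0250 = 0.0676 mol/L
Dilution factor = 500.0 / 20.0 = 25.00
[CH3COOH]_stock = 0.0676 × 25.00 = 1.69 mol/L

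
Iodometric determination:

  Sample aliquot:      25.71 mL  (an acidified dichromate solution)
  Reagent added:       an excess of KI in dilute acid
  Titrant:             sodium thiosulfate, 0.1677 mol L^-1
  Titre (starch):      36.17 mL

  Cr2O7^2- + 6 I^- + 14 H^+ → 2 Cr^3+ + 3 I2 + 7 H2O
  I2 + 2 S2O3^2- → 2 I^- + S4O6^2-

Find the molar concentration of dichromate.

n(S2O3^2-) = 0.03617 × 0.1677 = 6.066 × 10^-3 mol
n(I2) = n(S2O3^2-)/2 = 3.033 × 10^-3 mol
From the 1:3 ratio, n(Cr2O7^2-) in the aliquot = 1/3 × 3.033 × 10^-3 = 1.011 × 10^-3 mol
[Cr2O7^2-] = 1.011 × 10^-3 / 0.02571 = 0.03932 mol/L

0.03932 mol/L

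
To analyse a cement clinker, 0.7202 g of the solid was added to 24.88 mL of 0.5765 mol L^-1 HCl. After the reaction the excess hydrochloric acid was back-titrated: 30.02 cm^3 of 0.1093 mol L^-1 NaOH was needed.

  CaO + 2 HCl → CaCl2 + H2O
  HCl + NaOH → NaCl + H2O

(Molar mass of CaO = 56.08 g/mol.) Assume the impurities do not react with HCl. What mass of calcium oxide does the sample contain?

0.3102 g

n(HCl) added = 0.02488 × 0.5765 = 0.01434 mol
n(NaOH) used in back-titration = 0.03002 × 0.1093 = 3.281 × 10^-3 mol
n(HCl) left over = 3.281 × 10^-3 mol (1:1 ratio)
n(HCl) consumed by analyte = 0.01434 − 3.281 × 10^-3 = 0.01106 mol
From the 1:2 ratio, n(CaO) = 1/2 × 0.01106 = 5.531 × 10^-3 mol
mass of CaO = 5.531 × 10^-3 × 56.08 = 0.3102 g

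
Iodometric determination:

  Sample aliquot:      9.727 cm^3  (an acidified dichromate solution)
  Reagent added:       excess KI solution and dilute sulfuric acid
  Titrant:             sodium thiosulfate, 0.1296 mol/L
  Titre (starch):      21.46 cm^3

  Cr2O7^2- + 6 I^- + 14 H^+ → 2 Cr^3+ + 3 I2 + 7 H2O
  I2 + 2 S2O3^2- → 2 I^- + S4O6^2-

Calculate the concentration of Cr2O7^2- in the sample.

0.04765 mol/L

n(S2O3^2-) = 0.02146 × 0.1296 = 2.781 × 10^-3 mol
n(I2) = n(S2O3^2-)/2 = 1.391 × 10^-3 mol
From the 1:3 ratio, n(Cr2O7^2-) in the aliquot = 1/3 × 1.391 × 10^-3 = 4.635 × 10^-4 mol
[Cr2O7^2-] = 4.635 × 10^-4 / 0.009727 = 0.04765 mol/L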